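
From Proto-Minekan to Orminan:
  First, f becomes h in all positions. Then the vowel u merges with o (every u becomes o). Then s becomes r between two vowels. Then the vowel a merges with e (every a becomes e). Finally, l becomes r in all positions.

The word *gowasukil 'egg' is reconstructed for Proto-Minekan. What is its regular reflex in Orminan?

gowerokir

Orminan: *gowasukil
  gowasukil (rule 1 does not apply)
  gowasukil → gowasokil   [vowel merger]
  gowasokil → gowarokil   [rhotacism]
  gowarokil → gowerokil   [vowel merger]
  gowerokil → gowerokir   [unconditioned shift]
  giving Orminan gowerokir.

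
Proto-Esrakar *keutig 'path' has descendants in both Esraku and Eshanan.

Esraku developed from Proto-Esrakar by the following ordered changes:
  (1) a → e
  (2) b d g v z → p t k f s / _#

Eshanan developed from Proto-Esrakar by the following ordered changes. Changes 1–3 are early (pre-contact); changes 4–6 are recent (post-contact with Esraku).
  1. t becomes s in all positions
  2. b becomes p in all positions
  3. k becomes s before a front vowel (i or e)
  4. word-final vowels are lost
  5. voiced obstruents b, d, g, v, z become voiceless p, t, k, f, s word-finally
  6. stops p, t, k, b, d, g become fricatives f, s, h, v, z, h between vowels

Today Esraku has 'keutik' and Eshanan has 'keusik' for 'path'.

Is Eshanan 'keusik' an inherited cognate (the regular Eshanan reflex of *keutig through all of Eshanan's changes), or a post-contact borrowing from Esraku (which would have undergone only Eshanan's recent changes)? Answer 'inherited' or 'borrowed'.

borrowed

If inherited, *keutig would pass through all of Eshanan's changes:
Eshanan: *keutig
  keutig → keusig   [unconditioned shift]
  keusig (rule 2 does not apply)
  keusig → seusig   [palatalisation]
  seusig (rule 4 does not apply)
  seusig → seusik   [final devoicing]
  seusik (rule 6 does not apply)
  giving Eshanan seusik.
If borrowed from Esraku 'keutik' after the early changes, it would undergo only the recent ones:
  rule 4 (apocope): no change (keutik)
  rule 5 (final devoicing): no change (keutik)
  rule 6 (intervocalic lenition): keutik → keusik
  ⇒ as a loan: keusik
Eshanan 'keusik' matches the loan outcome 'keusik', not the inherited 'seusik' — it skipped the early Eshanan changes, so it was borrowed from Esraku.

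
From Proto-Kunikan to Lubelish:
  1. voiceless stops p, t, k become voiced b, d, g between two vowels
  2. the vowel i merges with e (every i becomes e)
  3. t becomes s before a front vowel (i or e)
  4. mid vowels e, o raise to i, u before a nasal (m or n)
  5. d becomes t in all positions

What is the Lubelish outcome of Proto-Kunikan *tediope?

Lubelish: start from *tediope.
  rule 1 (intervocalic voicing): tediope → tediobe
  rule 2 (vowel merger): tediobe → tedeobe
  rule 3 (palatalisation): tedeobe → sedeobe
  rule 4: no change — sedeobe
  rule 5 (unconditioned shift): sedeobe → seteobe
  ⇒ Lubelish seteobe

seteobe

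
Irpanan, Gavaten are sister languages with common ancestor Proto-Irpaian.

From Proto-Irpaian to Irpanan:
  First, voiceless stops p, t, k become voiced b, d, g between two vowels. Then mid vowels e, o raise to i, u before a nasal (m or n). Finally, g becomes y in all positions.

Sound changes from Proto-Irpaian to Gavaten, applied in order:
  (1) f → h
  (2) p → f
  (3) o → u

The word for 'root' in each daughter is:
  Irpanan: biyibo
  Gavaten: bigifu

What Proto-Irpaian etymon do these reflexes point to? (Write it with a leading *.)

*bigipo

Position 3: Irpanan has y, Gavaten has g. Gavaten preserves g here (none of its changes turn any other segment into g), so the proto-segment is *g.
Position 5: Irpanan has b, Gavaten has f. In Gavaten, f can only continue *p, so the proto-segment is *p.
This points to *bigipo. Verify forward in each daughter:
Irpanan: *bigipo
  bigipo → bigibo   [intervocalic voicing]
  bigibo (rule 2 does not apply)
  bigibo → biyibo   [unconditioned shift]
  giving Irpanan biyibo.
Gavaten: *bigipo
  bigipo (rule 1 does not apply)
  bigipo → bigifo   [unconditioned shift]
  bigifo → bigifu   [vowel merger]
  giving Gavaten bigifu.
No other proto-form is consistent with every reflex, so the reconstruction is *bigipo.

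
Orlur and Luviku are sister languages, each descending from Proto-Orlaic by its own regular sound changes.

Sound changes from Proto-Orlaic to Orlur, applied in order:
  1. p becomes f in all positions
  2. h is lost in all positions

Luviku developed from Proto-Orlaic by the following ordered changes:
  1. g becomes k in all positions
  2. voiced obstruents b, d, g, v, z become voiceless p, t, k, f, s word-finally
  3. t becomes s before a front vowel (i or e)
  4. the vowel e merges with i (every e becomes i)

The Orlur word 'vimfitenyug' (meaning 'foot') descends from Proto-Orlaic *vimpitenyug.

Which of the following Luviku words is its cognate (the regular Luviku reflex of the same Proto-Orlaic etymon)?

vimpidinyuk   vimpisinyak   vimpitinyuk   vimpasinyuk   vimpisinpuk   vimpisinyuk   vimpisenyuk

Luviku: *vimpitenyug
  vimpitenyug → vimpitenyuk   [unconditioned shift]
  vimpitenyuk (rule 2 does not apply)
  vimpitenyuk → vimpisenyuk   [palatalisation]
  vimpisenyuk → vimpisinyuk   [vowel merger]
  giving Luviku vimpisinyuk.
Among the options, 'vimpisinyuk' alone shows every Luviku change applied in order.

vimpisinyuk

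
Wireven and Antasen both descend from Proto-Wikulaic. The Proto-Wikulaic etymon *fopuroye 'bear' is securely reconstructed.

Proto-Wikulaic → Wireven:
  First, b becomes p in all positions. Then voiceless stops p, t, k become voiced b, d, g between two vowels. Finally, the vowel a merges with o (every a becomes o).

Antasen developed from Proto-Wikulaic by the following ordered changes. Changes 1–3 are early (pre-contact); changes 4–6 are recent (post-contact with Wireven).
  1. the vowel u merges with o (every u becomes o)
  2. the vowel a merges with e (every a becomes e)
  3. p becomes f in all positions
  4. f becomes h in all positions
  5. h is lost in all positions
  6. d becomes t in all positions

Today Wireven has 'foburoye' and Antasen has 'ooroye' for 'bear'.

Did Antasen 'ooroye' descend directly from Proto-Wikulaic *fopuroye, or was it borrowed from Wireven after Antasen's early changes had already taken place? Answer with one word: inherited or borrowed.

If inherited, *fopuroye would pass through all of Antasen's changes:
Antasen: *fopuroye
  fopuroye → foporoye   [vowel merger]
  foporoye (rule 2 does not apply)
  foporoye → foforoye   [unconditioned shift]
  foforoye → hohoroye   [unconditioned shift]
  hohoroye → ooroye   [h-loss]
  ooroye (rule 6 does not apply)
  giving Antasen ooroye.
If borrowed from Wireven 'foburoye' after the early changes, it would undergo only the recent ones:
  rule 4 (unconditioned shift): foburoye → hoburoye
  rule 5 (h-loss): hoburoye → oburoye
  rule 6 (unconditioned shift): no change (oburoye)
  ⇒ as a loan: oburoye
Antasen 'ooroye' matches the inherited outcome exactly, so it is an inherited cognate, not a loan.

inherited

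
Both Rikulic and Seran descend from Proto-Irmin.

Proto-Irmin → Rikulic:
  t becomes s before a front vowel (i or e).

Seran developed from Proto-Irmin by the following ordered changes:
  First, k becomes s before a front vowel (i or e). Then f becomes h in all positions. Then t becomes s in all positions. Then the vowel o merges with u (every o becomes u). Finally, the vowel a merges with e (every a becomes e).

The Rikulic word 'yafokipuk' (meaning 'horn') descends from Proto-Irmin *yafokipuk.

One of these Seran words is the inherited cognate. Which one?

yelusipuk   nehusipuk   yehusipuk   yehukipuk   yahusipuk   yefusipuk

Seran: start from *yafokipuk.
  rule 1 (palatalisation): yafokipuk → yafosipuk
  rule 2 (unconditioned shift): yafosipuk → yahosipuk
  rule 3: no change — yahosipuk
  rule 4 (vowel merger): yahosipuk → yahusipuk
  rule 5 (vowel merger): yahusipuk → yehusipuk
  ⇒ Seran yehusipuk
Among the options, 'yehusipuk' alone shows every Seran change applied in order.

yehusipuk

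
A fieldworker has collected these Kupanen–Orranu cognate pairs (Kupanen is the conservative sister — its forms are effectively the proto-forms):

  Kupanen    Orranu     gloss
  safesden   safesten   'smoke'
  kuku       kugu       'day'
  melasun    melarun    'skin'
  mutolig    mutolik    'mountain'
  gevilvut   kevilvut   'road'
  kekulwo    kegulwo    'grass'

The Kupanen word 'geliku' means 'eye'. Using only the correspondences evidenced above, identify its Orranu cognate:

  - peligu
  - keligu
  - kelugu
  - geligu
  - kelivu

gevilvut ~ kevilvut — Kupanen g corresponds to Orranu k word-initially before a front vowel.
kuku ~ kugu, kekulwo ~ kegulwo — Kupanen k corresponds to Orranu g between vowels (before a back vowel).
Applying these to Kupanen 'geliku':
  geliku → keliku   (g→k word-initially before a front vowel)
  keliku → keligu   (k→g between vowels (before a back vowel))
So the Orranu cognate is 'keligu'.

keligu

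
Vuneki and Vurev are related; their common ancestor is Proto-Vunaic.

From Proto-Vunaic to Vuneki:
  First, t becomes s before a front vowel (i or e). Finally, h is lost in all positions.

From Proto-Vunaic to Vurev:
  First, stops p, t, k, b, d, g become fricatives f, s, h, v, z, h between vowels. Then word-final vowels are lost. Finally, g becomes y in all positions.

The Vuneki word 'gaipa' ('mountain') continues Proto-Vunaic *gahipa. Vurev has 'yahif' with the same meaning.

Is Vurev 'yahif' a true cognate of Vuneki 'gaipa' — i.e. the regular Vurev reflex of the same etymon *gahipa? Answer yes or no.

yes

Derive the expected Vurev reflex of *gahipa:
Vurev: *gahipa > gahifa > gahif > yahif  (by intervocalic lenition, apocope, unconditioned shift)
Vurev 'yahif' matches the regular reflex exactly, so the pair is cognate.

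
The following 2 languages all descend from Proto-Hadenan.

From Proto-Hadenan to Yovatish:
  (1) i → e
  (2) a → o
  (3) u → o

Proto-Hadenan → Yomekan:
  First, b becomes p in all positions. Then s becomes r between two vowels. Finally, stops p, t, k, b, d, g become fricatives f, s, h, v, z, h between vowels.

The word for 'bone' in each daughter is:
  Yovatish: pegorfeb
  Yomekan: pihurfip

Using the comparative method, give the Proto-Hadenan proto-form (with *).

Position 3: Yovatish has g, Yomekan has h. Yovatish preserves g here (none of its changes turn any other segment into g), so the proto-segment is *g.
Position 4: Yovatish has o, Yomekan has u. Yomekan preserves u here (none of its changes turn any other segment into u), so the proto-segment is *u.
This points to *pigurfib. Verify forward in each daughter:
Yovatish: start from *pigurfib.
  rule 1 (vowel merger): pigurfib → pegurfeb
  rule 2: no change — pegurfeb
  rule 3 (vowel merger): pegurfeb → pegorfeb
  ⇒ Yovatish pegorfeb
Yomekan: *pigurfib
  pigurfib → pigurfip   [unconditioned shift]
  pigurfip (rule 2 does not apply)
  pigurfip → pihurfip   [intervocalic lenition]
  giving Yomekan pihurfip.
*pigurfib is the unique common source.

*pigurfib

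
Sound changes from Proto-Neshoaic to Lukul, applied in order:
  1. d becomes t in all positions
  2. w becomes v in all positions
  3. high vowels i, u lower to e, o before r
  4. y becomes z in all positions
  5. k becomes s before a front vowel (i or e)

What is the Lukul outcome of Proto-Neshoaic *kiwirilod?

siverilot

Lukul: *kiwirilod
  kiwirilod → kiwirilot   [unconditioned shift]
  kiwirilot → kivirilot   [unconditioned shift]
  kivirilot → kiverilot   [pre-rhotic lowering]
  kiverilot (rule 4 does not apply)
  kiverilot → siverilot   [palatalisation]
  giving Lukul siverilot.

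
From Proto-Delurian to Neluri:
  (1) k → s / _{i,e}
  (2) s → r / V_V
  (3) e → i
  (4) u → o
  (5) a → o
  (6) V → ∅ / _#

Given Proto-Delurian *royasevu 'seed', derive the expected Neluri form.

royoriv

Neluri: *royasevu > royarevu > royarivu > royarivo > royorivo > royoriv  (by rhotacism, vowel merger, vowel merger, vowel merger, apocope)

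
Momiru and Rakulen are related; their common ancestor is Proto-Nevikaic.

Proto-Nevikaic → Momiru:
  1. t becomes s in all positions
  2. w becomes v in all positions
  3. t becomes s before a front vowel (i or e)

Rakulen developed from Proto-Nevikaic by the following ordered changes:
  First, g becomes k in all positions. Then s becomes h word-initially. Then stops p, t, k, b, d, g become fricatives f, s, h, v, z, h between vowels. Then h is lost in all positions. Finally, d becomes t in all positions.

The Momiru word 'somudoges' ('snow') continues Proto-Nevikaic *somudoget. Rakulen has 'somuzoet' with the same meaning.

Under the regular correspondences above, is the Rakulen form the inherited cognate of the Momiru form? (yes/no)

Derive the expected Rakulen reflex of *somudoget:
Rakulen: *somudoget
  somudoget → somudoket   [unconditioned shift]
  somudoket → homudoket   [debuccalisation]
  homudoket → homuzohet   [intervocalic lenition]
  homuzohet → omuzoet   [h-loss]
  omuzoet (rule 5 does not apply)
  giving Rakulen omuzoet.
The regular Rakulen reflex would be 'omuzoet', but the attested form is 'somuzoet'. The correspondence is irregular, so they are not cognates (the Rakulen form has a different source).

no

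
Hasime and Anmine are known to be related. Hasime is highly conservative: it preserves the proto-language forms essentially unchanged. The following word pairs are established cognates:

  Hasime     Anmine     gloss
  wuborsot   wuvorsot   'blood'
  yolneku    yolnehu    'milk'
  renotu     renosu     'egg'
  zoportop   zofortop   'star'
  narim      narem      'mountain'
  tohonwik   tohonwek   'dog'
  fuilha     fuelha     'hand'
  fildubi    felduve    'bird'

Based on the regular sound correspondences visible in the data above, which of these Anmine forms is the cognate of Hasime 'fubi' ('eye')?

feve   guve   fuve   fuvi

fildubi ~ felduve — Hasime b corresponds to Anmine v between vowels (before a front vowel).
fildubi ~ felduve — Hasime i corresponds to Anmine e word-finally.
Applying these to Hasime 'fubi':
  fubi → fuvi   (b→v between vowels (before a front vowel))
  fuvi → fuve   (i→e word-finally)
So the Anmine cognate is 'fuve'.

fuve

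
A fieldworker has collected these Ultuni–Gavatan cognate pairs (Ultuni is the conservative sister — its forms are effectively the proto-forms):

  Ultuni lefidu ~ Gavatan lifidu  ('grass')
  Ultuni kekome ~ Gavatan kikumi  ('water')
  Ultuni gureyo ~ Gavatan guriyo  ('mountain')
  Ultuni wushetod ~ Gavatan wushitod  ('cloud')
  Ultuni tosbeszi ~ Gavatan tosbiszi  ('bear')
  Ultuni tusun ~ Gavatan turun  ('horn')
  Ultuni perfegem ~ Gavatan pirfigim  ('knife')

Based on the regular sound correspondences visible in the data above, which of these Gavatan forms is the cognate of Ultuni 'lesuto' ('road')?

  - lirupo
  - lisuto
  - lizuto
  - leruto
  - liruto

kekome ~ kikumi, gureyo ~ guriyo — Ultuni e corresponds to Gavatan i after a consonant, before a consonant other than r, m, n, p, b, f, v.
tusun ~ turun — Ultuni s corresponds to Gavatan r between vowels (before a back vowel).
Applying these to Ultuni 'lesuto':
  lesuto → lisuto   (e→i after a consonant, before a consonant other than r, m, n, p, b, f, v)
  lisuto → liruto   (s→r between vowels (before a back vowel))
So the Gavatan cognate is 'liruto'.

liruto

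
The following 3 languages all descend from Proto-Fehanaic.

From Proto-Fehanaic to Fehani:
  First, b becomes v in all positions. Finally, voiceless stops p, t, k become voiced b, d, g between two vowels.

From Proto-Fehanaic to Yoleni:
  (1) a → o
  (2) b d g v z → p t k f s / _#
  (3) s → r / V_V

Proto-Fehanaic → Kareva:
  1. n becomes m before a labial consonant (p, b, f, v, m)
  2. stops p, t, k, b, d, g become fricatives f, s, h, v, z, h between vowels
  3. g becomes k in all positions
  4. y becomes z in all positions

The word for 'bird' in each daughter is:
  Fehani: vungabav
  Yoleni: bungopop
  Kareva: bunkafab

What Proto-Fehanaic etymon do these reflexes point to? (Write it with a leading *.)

Position 4: Fehani has g, Yoleni has g, Kareva has k. Yoleni preserves g here (none of its changes turn any other segment into g), so the proto-segment is *g.
Position 7: Fehani has a, Yoleni has o, Kareva has a. Fehani preserves a here (none of its changes turn any other segment into a), so the proto-segment is *a.
Verify the candidate proto-form against each daughter:
Fehani: *bungapab > vungapav > vungabav  (by unconditioned shift, intervocalic voicing)
Yoleni: *bungapab
  bungapab → bungopob   [vowel merger]
  bungopob → bungopop   [final devoicing]
  bungopop (rule 3 does not apply)
  giving Yoleni bungopop.
Kareva: *bungapab
  bungapab (rule 1 does not apply)
  bungapab → bungafab   [intervocalic lenition]
  bungafab → bunkafab   [unconditioned shift]
  bunkafab (rule 4 does not apply)
  giving Kareva bunkafab.
*bungapab is the unique common source.

*bungapab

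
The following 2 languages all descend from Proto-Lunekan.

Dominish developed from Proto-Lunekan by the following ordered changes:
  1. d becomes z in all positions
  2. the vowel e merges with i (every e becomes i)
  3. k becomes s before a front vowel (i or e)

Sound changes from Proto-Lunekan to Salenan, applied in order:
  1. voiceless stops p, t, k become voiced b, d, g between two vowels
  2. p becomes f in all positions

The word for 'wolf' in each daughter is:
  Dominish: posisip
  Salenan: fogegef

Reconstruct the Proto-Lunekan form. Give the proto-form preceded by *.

Position 3: Dominish has s, Salenan has g. Taking the neighbouring segments as reconstructed: Dominish s could go back to *k or *s; Salenan g could go back to *k or *g — the one source consistent with every daughter is *k.
Position 6: Dominish has i, Salenan has e. Salenan preserves e here (none of its changes turn any other segment into e), so the proto-segment is *e.
Position 5: Dominish has s, Salenan has g. Taking the neighbouring segments as reconstructed: Dominish s could go back to *k or *s; Salenan g could go back to *k or *g — the one source consistent with every daughter is *k.
Continuing position by position gives *pokekep; check it forward:
Dominish: *pokekep > pokikip > posisip  (by vowel merger, palatalisation)
Salenan: *pokekep > pogegep > fogegef  (by intervocalic voicing, unconditioned shift)
Only *pokekep yields all of Dominish posisip, Salenan fogegef.

*pokekep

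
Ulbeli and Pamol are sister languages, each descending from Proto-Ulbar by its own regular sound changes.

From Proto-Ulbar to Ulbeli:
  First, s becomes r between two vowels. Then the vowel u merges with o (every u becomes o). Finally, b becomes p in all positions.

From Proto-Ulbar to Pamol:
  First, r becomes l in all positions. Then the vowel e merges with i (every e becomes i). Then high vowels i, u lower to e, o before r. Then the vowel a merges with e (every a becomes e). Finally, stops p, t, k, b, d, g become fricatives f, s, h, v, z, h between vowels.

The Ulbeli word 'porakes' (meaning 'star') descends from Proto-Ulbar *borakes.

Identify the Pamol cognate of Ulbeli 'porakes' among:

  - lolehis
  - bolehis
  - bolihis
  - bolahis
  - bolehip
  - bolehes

bolehis

Pamol: start from *borakes.
  rule 1 (unconditioned shift): borakes → bolakes
  rule 2 (vowel merger): bolakes → bolakis
  rule 3: no change — bolakis
  rule 4 (vowel merger): bolakis → bolekis
  rule 5 (intervocalic lenition): bolekis → bolehis
  ⇒ Pamol bolehis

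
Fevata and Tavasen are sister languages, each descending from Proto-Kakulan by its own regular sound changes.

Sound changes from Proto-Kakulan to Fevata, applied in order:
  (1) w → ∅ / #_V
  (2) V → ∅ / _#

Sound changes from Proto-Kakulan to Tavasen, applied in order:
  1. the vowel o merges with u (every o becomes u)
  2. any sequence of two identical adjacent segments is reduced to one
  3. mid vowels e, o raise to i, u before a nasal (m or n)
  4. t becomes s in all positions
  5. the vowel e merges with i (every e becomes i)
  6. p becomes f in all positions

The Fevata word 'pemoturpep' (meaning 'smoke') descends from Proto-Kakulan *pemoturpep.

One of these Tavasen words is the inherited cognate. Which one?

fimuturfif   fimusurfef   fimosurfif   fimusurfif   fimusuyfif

Tavasen: *pemoturpep
  pemoturpep → pemuturpep   [vowel merger]
  pemuturpep (rule 2 does not apply)
  pemuturpep → pimuturpep   [pre-nasal raising]
  pimuturpep → pimusurpep   [unconditioned shift]
  pimusurpep → pimusurpip   [vowel merger]
  pimusurpip → fimusurfif   [unconditioned shift]
  giving Tavasen fimusurfif.

fimusurfif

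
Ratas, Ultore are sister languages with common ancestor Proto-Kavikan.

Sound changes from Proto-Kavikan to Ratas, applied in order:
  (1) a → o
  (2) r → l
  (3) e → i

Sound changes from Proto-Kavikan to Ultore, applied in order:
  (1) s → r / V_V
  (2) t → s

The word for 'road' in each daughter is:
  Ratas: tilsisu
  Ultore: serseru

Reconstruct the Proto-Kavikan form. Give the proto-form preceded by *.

*tersesu

Position 3: Ratas has l, Ultore has r. Taking the neighbouring segments as reconstructed: Ratas l could go back to *l or *r; Ultore r can only go back to *r — the one source consistent with every daughter is *r.
Position 1: Ratas has t, Ultore has s. Ratas preserves t here (none of its changes turn any other segment into t), so the proto-segment is *t.
Continuing position by position gives *tersesu; check it forward:
Ratas: *tersesu
  tersesu (rule 1 does not apply)
  tersesu → telsesu   [unconditioned shift]
  telsesu → tilsisu   [vowel merger]
  giving Ratas tilsisu.
Ultore: *tersesu
  tersesu → terseru   [rhotacism]
  terseru → serseru   [unconditioned shift]
  giving Ultore serseru.
Only *tersesu yields all of Ratas tilsisu, Ultore serseru.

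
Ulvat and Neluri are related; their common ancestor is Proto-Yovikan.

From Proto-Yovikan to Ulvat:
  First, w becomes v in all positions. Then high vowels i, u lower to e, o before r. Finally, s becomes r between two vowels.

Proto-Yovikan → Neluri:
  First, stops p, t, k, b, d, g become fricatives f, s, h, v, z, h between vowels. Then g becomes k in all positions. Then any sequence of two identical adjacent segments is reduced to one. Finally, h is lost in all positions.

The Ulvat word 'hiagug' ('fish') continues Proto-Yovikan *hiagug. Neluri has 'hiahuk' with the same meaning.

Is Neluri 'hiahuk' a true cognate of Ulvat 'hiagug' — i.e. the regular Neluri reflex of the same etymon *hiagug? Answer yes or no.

no

Derive the expected Neluri reflex of *hiagug:
Neluri: *hiagug > hiahug > hiahuk > iauk  (by intervocalic lenition, unconditioned shift, h-loss)
The regular Neluri reflex would be 'iauk', but the attested form is 'hiahuk'. The correspondence is irregular, so they are not cognates (the Neluri form has a different source).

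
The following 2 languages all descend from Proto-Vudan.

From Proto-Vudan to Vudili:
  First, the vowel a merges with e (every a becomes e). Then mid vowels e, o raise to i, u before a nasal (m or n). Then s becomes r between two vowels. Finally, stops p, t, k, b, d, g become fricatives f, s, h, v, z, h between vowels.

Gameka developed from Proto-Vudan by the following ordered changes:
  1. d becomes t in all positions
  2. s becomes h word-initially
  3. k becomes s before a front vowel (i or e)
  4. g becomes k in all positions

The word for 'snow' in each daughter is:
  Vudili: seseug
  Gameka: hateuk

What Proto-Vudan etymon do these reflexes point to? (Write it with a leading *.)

Position 1: Vudili has s, Gameka has h. Taking the neighbouring segments as reconstructed: Vudili s can only go back to *s; Gameka h could go back to *s or *h — the one source consistent with every daughter is *s.
Position 6: Vudili has g, Gameka has k. Vudili preserves g here (none of its changes turn any other segment into g), so the proto-segment is *g.
Position 2: Vudili has e, Gameka has a. Gameka preserves a here (none of its changes turn any other segment into a), so the proto-segment is *a.
This points to *sateug. Verify forward in each daughter:
Vudili: start from *sateug.
  rule 1 (vowel merger): sateug → seteug
  rule 2: no change — seteug
  rule 3: no change — seteug
  rule 4 (intervocalic lenition): seteug → seseug
  ⇒ Vudili seseug
Gameka: *sateug > hateug > hateuk  (by debuccalisation, unconditioned shift)
*sateug is the unique common source.

*sateug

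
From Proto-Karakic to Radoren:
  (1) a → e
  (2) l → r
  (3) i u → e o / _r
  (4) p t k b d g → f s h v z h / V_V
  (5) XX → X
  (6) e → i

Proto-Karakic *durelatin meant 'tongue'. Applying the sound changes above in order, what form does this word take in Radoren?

Radoren: *durelatin
  durelatin → dureletin   [vowel merger]
  dureletin → dureretin   [unconditioned shift]
  dureretin → doreretin   [pre-rhotic lowering]
  doreretin → doreresin   [intervocalic lenition]
  doreresin (rule 5 does not apply)
  doreresin → doririsin   [vowel merger]
  giving Radoren doririsin.

doririsin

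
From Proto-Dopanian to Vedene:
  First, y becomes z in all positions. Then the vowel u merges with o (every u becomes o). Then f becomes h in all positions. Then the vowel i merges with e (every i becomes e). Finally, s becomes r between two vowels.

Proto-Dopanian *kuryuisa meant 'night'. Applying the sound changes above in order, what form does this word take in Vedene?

Vedene: start from *kuryuisa.
  rule 1 (unconditioned shift): kuryuisa → kurzuisa
  rule 2 (vowel merger): kurzuisa → korzoisa
  rule 3: no change — korzoisa
  rule 4 (vowel merger): korzoisa → korzoesa
  rule 5 (rhotacism): korzoesa → korzoera
  ⇒ Vedene korzoera

korzoera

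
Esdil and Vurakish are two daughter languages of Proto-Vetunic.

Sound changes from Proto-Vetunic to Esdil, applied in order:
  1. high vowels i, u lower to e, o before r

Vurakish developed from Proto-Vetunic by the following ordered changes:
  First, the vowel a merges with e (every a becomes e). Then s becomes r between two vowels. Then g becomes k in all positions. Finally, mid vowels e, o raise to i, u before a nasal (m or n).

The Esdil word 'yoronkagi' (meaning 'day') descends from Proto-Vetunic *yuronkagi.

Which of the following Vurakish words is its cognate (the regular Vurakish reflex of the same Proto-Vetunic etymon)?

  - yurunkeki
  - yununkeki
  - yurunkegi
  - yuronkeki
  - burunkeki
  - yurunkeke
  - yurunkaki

Vurakish: start from *yuronkagi.
  rule 1 (vowel merger): yuronkagi → yuronkegi
  rule 2: no change — yuronkegi
  rule 3 (unconditioned shift): yuronkegi → yuronkeki
  rule 4 (pre-nasal raising): yuronkeki → yurunkeki
  ⇒ Vurakish yurunkeki

yurunkeki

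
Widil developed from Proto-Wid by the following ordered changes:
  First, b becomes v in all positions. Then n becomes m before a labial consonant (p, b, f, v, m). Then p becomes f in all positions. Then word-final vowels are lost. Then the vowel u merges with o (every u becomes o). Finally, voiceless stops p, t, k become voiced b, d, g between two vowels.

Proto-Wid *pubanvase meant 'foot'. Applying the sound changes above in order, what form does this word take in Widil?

Widil: *pubanvase
  pubanvase → puvanvase   [unconditioned shift]
  puvanvase → puvamvase   [nasal place assimilation]
  puvamvase → fuvamvase   [unconditioned shift]
  fuvamvase → fuvamvas   [apocope]
  fuvamvas → fovamvas   [vowel merger]
  fovamvas (rule 6 does not apply)
  giving Widil fovamvas.

fovamvas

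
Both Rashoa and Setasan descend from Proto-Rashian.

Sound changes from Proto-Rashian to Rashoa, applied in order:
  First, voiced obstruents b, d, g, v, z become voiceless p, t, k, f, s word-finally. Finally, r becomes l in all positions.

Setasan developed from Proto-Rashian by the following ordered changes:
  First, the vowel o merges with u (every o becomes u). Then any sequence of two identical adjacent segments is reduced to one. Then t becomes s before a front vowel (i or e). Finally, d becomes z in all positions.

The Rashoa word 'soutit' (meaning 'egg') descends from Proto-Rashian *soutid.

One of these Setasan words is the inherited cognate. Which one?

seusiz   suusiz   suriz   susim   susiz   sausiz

susiz

Setasan: *soutid > suutid > sutid > susid > susiz  (by vowel merger, degemination, palatalisation, unconditioned shift)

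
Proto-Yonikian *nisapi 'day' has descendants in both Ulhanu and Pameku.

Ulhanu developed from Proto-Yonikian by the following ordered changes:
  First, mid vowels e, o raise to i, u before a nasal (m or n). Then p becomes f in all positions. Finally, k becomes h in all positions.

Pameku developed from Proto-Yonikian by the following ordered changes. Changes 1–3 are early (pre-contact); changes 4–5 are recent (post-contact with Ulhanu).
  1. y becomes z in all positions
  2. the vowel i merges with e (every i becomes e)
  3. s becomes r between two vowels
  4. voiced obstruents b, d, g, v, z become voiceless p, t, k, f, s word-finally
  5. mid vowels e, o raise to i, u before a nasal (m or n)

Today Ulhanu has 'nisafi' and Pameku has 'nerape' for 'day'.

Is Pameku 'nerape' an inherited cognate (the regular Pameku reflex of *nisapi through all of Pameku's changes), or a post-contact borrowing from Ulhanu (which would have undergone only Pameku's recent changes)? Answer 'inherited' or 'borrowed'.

inherited

If inherited, *nisapi would pass through all of Pameku's changes:
Pameku: start from *nisapi.
  rule 1: no change — nisapi
  rule 2 (vowel merger): nisapi → nesape
  rule 3 (rhotacism): nesape → nerape
  rule 4: no change — nerape
  rule 5: no change — nerape
  ⇒ Pameku nerape
If borrowed from Ulhanu 'nisafi' after the early changes, it would undergo only the recent ones:
  rule 4 (final devoicing): no change (nisafi)
  rule 5 (pre-nasal raising): no change (nisafi)
  ⇒ as a loan: nisafi
Pameku 'nerape' matches the inherited outcome exactly, so it is an inherited cognate, not a loan.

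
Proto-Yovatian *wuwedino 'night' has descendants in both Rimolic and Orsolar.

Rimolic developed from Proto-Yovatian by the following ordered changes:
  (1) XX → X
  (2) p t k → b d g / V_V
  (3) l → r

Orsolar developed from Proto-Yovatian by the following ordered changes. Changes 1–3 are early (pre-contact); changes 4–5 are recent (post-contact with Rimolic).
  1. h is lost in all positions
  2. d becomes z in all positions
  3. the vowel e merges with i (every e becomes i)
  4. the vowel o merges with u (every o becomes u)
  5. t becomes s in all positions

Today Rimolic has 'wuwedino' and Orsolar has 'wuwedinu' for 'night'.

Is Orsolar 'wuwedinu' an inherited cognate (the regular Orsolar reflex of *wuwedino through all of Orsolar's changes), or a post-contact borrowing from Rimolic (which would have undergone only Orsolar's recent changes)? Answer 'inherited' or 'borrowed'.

If inherited, *wuwedino would pass through all of Orsolar's changes:
Orsolar: *wuwedino
  wuwedino (rule 1 does not apply)
  wuwedino → wuwezino   [unconditioned shift]
  wuwezino → wuwizino   [vowel merger]
  wuwizino → wuwizinu   [vowel merger]
  wuwizinu (rule 5 does not apply)
  giving Orsolar wuwizinu.
If borrowed from Rimolic 'wuwedino' after the early changes, it would undergo only the recent ones:
  rule 4 (vowel merger): wuwedino → wuwedinu
  rule 5 (unconditioned shift): no change (wuwedinu)
  ⇒ as a loan: wuwedinu
Orsolar 'wuwedinu' matches the loan outcome 'wuwedinu', not the inherited 'wuwizinu' — it skipped the early Orsolar changes, so it was borrowed from Rimolic.

borrowed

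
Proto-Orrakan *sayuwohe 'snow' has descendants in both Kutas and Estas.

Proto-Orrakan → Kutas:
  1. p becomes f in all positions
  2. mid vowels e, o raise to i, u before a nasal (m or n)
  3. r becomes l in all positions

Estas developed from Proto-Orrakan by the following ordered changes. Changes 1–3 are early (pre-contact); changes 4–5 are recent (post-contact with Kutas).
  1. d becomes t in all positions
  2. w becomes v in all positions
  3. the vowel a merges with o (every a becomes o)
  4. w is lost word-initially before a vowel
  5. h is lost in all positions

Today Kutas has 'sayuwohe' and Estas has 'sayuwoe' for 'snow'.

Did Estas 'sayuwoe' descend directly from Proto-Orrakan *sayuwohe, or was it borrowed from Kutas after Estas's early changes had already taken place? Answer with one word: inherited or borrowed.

If inherited, *sayuwohe would pass through all of Estas's changes:
Estas: *sayuwohe
  sayuwohe (rule 1 does not apply)
  sayuwohe → sayuvohe   [unconditioned shift]
  sayuvohe → soyuvohe   [vowel merger]
  soyuvohe (rule 4 does not apply)
  soyuvohe → soyuvoe   [h-loss]
  giving Estas soyuvoe.
If borrowed from Kutas 'sayuwohe' after the early changes, it would undergo only the recent ones:
  rule 4 (glide loss): no change (sayuwohe)
  rule 5 (h-loss): sayuwohe → sayuwoe
  ⇒ as a loan: sayuwoe
Estas 'sayuwoe' matches the loan outcome 'sayuwoe', not the inherited 'soyuvoe' — it skipped the early Estas changes, so it was borrowed from Kutas.

borrowed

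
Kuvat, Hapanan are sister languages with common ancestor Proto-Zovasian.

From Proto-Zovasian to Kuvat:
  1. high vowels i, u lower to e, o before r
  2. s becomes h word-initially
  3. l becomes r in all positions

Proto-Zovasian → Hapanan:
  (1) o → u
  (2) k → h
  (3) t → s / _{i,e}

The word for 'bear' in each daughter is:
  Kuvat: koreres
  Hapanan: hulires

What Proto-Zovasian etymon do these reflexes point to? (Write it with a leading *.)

*kolires

Position 4: Kuvat has e, Hapanan has i. Hapanan preserves i here (none of its changes turn any other segment into i), so the proto-segment is *i.
Position 1: Kuvat has k, Hapanan has h. Kuvat preserves k here (none of its changes turn any other segment into k), so the proto-segment is *k.
Position 3: Kuvat has r, Hapanan has l. Hapanan preserves l here (none of its changes turn any other segment into l), so the proto-segment is *l.
Verify the candidate proto-form against each daughter:
Kuvat: *kolires
  kolires → koleres   [pre-rhotic lowering]
  koleres (rule 2 does not apply)
  koleres → koreres   [unconditioned shift]
  giving Kuvat koreres.
Hapanan: *kolires > kulires > hulires  (by vowel merger, unconditioned shift)
Only *kolires yields all of Kuvat koreres, Hapanan hulires.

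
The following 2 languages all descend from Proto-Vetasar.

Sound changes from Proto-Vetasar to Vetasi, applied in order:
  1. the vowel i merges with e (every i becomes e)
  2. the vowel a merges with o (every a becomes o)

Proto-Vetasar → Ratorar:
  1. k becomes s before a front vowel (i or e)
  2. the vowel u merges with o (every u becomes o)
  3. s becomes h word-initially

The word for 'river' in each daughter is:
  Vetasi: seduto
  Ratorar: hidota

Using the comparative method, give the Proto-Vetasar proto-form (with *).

*siduta

Position 2: Vetasi has e, Ratorar has i. Ratorar preserves i here (none of its changes turn any other segment into i), so the proto-segment is *i.
Position 4: Vetasi has u, Ratorar has o. Vetasi preserves u here (none of its changes turn any other segment into u), so the proto-segment is *u.
This points to *siduta. Verify forward in each daughter:
Vetasi: *siduta > seduta > seduto  (by vowel merger, vowel merger)
Ratorar: *siduta > sidota > hidota  (by vowel merger, debuccalisation)
No other proto-form is consistent with every reflex, so the reconstruction is *siduta.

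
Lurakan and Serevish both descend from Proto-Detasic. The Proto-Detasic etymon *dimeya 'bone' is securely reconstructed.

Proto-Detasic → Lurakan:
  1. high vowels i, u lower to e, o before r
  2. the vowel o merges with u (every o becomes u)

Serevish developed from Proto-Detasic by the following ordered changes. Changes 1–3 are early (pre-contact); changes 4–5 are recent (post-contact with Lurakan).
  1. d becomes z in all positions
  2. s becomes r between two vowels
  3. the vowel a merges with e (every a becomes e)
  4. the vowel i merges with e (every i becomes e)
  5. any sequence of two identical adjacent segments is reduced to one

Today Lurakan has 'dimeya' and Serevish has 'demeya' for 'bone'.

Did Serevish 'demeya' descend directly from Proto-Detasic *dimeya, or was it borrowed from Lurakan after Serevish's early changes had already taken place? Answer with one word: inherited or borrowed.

If inherited, *dimeya would pass through all of Serevish's changes:
Serevish: *dimeya
  dimeya → zimeya   [unconditioned shift]
  zimeya (rule 2 does not apply)
  zimeya → zimeye   [vowel merger]
  zimeye → zemeye   [vowel merger]
  zemeye (rule 5 does not apply)
  giving Serevish zemeye.
If borrowed from Lurakan 'dimeya' after the early changes, it would undergo only the recent ones:
  rule 4 (vowel merger): dimeya → demeya
  rule 5 (degemination): no change (demeya)
  ⇒ as a loan: demeya
Serevish 'demeya' matches the loan outcome 'demeya', not the inherited 'zemeye' — it skipped the early Serevish changes, so it was borrowed from Lurakan.

borrowed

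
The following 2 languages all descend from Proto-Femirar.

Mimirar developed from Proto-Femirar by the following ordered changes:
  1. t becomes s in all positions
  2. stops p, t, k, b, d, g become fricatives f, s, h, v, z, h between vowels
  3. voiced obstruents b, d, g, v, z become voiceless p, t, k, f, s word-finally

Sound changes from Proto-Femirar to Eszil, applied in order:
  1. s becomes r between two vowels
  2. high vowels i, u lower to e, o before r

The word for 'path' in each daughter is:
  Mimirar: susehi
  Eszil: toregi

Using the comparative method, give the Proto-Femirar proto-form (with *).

*tusegi

Position 2: Mimirar has u, Eszil has o. Mimirar preserves u here (none of its changes turn any other segment into u), so the proto-segment is *u.
Position 5: Mimirar has h, Eszil has g. Eszil preserves g here (none of its changes turn any other segment into g), so the proto-segment is *g.
Position 3: Mimirar has s, Eszil has r. Taking the neighbouring segments as reconstructed: Mimirar s could go back to *t or *s; Eszil r could go back to *s or *r — the one source consistent with every daughter is *s.
Continuing position by position gives *tusegi; check it forward:
Mimirar: *tusegi > susegi > susehi  (by unconditioned shift, intervocalic lenition)
Eszil: *tusegi
  tusegi → turegi   [rhotacism]
  turegi → toregi   [pre-rhotic lowering]
  giving Eszil toregi.
*tusegi is the unique common source.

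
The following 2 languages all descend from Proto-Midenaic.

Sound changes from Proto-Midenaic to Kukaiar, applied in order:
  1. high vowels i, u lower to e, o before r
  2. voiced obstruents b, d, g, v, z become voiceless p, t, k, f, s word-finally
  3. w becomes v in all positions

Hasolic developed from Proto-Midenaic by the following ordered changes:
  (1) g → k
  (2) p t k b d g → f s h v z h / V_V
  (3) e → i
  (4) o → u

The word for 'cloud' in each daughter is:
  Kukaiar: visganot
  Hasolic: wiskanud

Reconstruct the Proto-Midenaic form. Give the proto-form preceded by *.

*wisganod

Position 1: Kukaiar has v, Hasolic has w. Hasolic preserves w here (none of its changes turn any other segment into w), so the proto-segment is *w.
Position 8: Kukaiar has t, Hasolic has d. Hasolic preserves d here (none of its changes turn any other segment into d), so the proto-segment is *d.
Position 7: Kukaiar has o, Hasolic has u. Taking the neighbouring segments as reconstructed: Kukaiar o can only go back to *o; Hasolic u could go back to *o or *u — the one source consistent with every daughter is *o.
Verify the candidate proto-form against each daughter:
Kukaiar: *wisganod > wisganot > visganot  (by final devoicing, unconditioned shift)
Hasolic: start from *wisganod.
  rule 1 (unconditioned shift): wisganod → wiskanod
  rule 2: no change — wiskanod
  rule 3: no change — wiskanod
  rule 4 (vowel merger): wiskanod → wiskanud
  ⇒ Hasolic wiskanud
No other proto-form is consistent with every reflex, so the reconstruction is *wisganod.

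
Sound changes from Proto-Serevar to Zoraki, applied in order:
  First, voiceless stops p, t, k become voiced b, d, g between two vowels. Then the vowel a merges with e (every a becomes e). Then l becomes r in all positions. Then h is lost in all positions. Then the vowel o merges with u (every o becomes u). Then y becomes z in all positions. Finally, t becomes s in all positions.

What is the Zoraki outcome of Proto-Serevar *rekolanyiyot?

regurenzizus

Zoraki: *rekolanyiyot > regolanyiyot > regolenyiyot > regorenyiyot > regurenyiyut > regurenzizut > regurenzizus  (by intervocalic voicing, vowel merger, unconditioned shift, vowel merger, unconditioned shift, unconditioned shift)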